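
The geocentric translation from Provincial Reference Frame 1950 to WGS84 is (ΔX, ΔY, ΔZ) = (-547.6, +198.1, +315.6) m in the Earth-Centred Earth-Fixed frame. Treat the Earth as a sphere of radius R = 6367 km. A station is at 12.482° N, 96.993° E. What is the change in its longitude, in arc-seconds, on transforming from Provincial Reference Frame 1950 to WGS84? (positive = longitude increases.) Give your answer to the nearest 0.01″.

sin φ = 0.216133, cos φ = 0.976364, sin λ = 0.992561, cos λ = -0.121748.
East component: ΔE = −sin λ·ΔX + cos λ·ΔY = −(0.992561)(-547.6) + (-0.121748)(198.1) = 519.41 m.
1° of latitude spans πR/180 = 111125 m; at latitude φ, 1° of longitude spans that × cos φ = 108498.6 m, so Δλ = 519.41 / 108498.6 × 3600 = 17.234″.

Δλ = 17.23″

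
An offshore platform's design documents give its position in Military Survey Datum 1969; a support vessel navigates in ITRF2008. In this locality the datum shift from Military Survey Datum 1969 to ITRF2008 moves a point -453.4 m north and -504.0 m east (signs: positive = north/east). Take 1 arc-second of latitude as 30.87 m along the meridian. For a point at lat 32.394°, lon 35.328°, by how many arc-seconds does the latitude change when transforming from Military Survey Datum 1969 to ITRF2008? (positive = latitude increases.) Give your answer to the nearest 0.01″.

1″ of latitude = 30.87 m, so Δφ = -453.4 / 30.87 = -14.687″.

Δφ = -14.69″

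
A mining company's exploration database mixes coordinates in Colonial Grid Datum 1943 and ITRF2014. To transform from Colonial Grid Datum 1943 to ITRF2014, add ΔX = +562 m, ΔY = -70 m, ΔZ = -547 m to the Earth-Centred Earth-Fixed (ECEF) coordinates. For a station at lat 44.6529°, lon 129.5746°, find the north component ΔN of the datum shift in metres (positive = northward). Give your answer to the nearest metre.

ΔN = -100 m

At φ = 44.6529°, λ = 129.5746°: sin φ = 0.702810, cos φ = 0.711377, sin λ = 0.770796, cos λ = -0.637082.
ΔN = −sin φ cos λ·ΔX − sin φ sin λ·ΔY + cos φ·ΔZ = −(0.702810)(-0.637082)(562) − (0.702810)(0.770796)(-70) + (0.711377)(-547) = -99.57 m.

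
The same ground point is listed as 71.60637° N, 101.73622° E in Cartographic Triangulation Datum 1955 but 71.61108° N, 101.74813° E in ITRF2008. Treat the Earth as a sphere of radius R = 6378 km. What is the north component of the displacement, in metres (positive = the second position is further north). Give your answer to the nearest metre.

ΔN = 524 m

Δφ = 71.61108° − 71.60637° = +0.00471°; Δλ = 101.74813° − 101.73622° = +0.01191°.
1° along a meridian = πR/180 = 111317 m.
ΔN = Δφ × 111317 = 524.3 m; ΔE = Δλ × 111317 × cos(71.60637°) = +0.01191 × 111317 × 0.315544 = 418.3 m.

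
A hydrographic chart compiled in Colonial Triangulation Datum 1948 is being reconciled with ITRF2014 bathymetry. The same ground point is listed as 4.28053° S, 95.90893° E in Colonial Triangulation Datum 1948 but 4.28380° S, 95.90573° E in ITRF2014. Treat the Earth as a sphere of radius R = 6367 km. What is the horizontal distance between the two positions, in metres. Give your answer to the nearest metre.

Δφ = -4.28380° − -4.28053° = -0.00327°; Δλ = 95.90573° − 95.90893° = -0.00320°.
1° along a meridian = πR/180 = 111125 m.
ΔN = Δφ × 111125 = -363.4 m; ΔE = Δλ × 111125 × cos(-4.28053°) = -0.00320 × 111125 × 0.997211 = -354.6 m.
Distance = √(ΔE² + ΔN²) = √((-354.6)² + (-363.4)²) = 507.7 m.

508 m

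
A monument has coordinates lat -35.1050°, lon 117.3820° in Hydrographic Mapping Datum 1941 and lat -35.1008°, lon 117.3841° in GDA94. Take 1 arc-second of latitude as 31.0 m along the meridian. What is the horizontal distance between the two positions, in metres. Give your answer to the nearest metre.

506 m

Δφ = -35.1008° − -35.1050° = +0.0042°; Δλ = 117.3841° − 117.3820° = +0.0021°.
1° of latitude = 3600 × 31.00 = 111600 m.
ΔN = Δφ × 111600 = 468.7 m; ΔE = Δλ × 111600 × cos(-35.1050°) = +0.0021 × 111600 × 0.818100 = 191.7 m.
Distance = √(ΔE² + ΔN²) = √(191.7² + 468.7²) = 506.4 m.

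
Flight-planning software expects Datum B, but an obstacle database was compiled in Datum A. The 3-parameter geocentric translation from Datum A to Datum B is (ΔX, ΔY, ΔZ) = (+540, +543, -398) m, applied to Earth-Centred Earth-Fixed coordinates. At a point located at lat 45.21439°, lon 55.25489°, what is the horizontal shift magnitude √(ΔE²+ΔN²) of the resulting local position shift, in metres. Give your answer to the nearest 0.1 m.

826.5 m

The local east axis at (φ, λ) is (−sin λ, cos λ, 0), so ΔE = −sin(55.25489°)·540 + cos(55.25489°)·543 = -134.25 m.
The local north axis is (−sin φ cos λ, −sin φ sin λ, cos φ), giving ΔN = -218.432 − 316.676 − 280.373 = -815.48 m.
Horizontal magnitude = √(ΔE² + ΔN²) = √((-134.25)² + (-815.48)²) = 826.46 m.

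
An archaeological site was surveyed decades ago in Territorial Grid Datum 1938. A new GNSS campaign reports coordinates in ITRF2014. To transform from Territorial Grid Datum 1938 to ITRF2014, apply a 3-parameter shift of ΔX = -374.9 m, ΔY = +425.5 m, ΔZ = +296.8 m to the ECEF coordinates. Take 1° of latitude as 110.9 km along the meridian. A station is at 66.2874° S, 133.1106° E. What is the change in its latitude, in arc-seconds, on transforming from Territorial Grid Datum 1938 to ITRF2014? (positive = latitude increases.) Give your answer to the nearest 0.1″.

Δφ = 20.7″

sin φ = -0.915574, cos φ = 0.402149, sin λ = 0.730036, cos λ = -0.683409.
North component: ΔN = −sin φ cos λ·ΔX − sin φ sin λ·ΔY + cos φ·ΔZ = −(-0.915574)(-0.683409)(-374.9) − (-0.915574)(0.730036)(425.5) + (0.402149)(296.8) = 638.34 m.
1° of latitude spans 110900 m, so Δφ = 638.34 / 110900 × 3600 = 20.722″.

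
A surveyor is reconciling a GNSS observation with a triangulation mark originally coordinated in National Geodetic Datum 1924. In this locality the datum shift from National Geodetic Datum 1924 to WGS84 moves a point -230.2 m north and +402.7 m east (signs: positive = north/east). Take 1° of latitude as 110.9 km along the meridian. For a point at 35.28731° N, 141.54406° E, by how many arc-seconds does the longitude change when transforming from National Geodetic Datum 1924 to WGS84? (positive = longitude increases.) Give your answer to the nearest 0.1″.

At latitude 35.28731°, cos φ = 0.816266.
1° of longitude at this latitude = 110.9 × cos φ = 90.52 km, so Δλ = 402.7 / 90523.9 = 0.0044486° = 16.015″.

Δλ = 16.0″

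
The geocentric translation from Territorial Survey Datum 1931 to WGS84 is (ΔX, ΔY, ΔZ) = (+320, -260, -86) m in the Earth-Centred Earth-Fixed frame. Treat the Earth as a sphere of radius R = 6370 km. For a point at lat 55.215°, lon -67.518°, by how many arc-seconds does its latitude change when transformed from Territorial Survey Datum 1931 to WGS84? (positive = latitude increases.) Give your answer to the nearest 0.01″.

Δφ = -11.23″

sin φ = 0.821299, cos φ = 0.570499, sin λ = -0.924000, cos λ = 0.382393.
North component: ΔN = −sin φ cos λ·ΔX − sin φ sin λ·ΔY + cos φ·ΔZ = −(0.821299)(0.382393)(320) − (0.821299)(-0.924000)(-260) + (0.570499)(-86) = -346.87 m.
1° of latitude spans πR/180 = 111177 m, so Δφ = -346.87 / 111177 × 3600 = -11.232″.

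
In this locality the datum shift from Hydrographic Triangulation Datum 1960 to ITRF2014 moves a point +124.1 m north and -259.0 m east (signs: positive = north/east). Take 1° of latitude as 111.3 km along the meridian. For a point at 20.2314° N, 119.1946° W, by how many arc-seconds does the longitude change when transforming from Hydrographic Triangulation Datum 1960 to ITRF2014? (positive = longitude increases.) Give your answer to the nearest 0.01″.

At latitude 20.2314°, cos φ = 0.938304.
1° of longitude at this latitude = 111.3 × cos φ = 104.43 km, so Δλ = -259.0 / 104433.2 = -0.0024801° = -8.928″.

Δλ = -8.93″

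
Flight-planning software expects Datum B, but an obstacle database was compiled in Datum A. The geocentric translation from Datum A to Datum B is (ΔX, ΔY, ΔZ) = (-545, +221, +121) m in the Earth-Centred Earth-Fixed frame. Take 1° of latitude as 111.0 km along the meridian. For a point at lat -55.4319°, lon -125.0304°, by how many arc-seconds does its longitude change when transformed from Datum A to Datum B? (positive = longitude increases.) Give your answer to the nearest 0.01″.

Δλ = -32.76″

sin φ = -0.823452, cos φ = 0.567385, sin λ = -0.818848, cos λ = -0.574011.
East component: ΔE = −sin λ·ΔX + cos λ·ΔY = −(-0.818848)(-545) + (-0.574011)(221) = -573.13 m.
1° of latitude spans 111000 m; at latitude φ, 1° of longitude spans that × cos φ = 62979.8 m, so Δλ = -573.13 / 62979.8 × 3600 = -32.761″.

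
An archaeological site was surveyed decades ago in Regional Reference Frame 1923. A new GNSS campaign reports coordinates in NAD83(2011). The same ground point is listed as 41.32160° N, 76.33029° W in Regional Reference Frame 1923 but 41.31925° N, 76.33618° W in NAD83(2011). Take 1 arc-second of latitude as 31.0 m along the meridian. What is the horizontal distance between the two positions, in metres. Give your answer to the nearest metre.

Δφ = 41.31925° − 41.32160° = -0.00235°; Δλ = -76.33618° − -76.33029° = -0.00589°.
1° of latitude = 3600 × 31.00 = 111600 m.
ΔN = Δφ × 111600 = -262.3 m; ΔE = Δλ × 111600 × cos(41.32160°) = -0.00589 × 111600 × 0.751015 = -493.7 m.
Distance = √(ΔE² + ΔN²) = √((-493.7)² + (-262.3)²) = 559.0 m.

559 m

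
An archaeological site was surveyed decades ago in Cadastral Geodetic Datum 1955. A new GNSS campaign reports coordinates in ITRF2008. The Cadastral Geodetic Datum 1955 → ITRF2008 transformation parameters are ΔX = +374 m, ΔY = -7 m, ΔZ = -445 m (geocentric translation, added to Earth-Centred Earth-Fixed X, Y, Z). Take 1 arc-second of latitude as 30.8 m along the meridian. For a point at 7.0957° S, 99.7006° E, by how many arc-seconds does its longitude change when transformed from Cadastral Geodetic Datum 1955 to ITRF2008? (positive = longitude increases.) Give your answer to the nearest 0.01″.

sin φ = -0.123527, cos φ = 0.992341, sin λ = 0.985702, cos λ = -0.168500.
East component: ΔE = −sin λ·ΔX + cos λ·ΔY = −(0.985702)(374) + (-0.168500)(-7) = -367.47 m.
1° of latitude spans 3600 × 30.80 = 110880 m; at latitude φ, 1° of longitude spans that × cos φ = 110030.8 m, so Δλ = -367.47 / 110030.8 × 3600 = -12.023″.

Δλ = -12.02″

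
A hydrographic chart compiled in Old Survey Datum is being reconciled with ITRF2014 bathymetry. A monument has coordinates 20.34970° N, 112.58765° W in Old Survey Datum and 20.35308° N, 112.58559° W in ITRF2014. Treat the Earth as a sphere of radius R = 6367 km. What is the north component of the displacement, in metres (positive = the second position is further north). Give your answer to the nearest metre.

Δφ = 20.35308° − 20.34970° = +0.00338°; Δλ = -112.58559° − -112.58765° = +0.00206°.
1° along a meridian = πR/180 = 111125 m.
ΔN = Δφ × 111125 = 375.6 m; ΔE = Δλ × 111125 × cos(20.34970°) = +0.00206 × 111125 × 0.937588 = 214.6 m.

ΔN = 376 m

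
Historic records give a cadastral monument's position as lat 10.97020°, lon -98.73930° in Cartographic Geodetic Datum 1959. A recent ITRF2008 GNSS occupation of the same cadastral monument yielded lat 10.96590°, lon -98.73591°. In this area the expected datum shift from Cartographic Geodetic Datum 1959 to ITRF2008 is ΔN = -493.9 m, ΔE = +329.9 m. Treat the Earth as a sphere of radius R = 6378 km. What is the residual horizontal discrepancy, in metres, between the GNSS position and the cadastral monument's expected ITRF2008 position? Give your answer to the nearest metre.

43 m

Observed coordinate differences: Δφ = -0.00430°, Δλ = +0.00339°.
Converting to metres (1° lat = 111317 m, cos φ = 0.981726): observed ΔN = -478.7 m, observed ΔE = 370.5 m.
Subtracting the expected shift leaves a residual of -478.7 − (-493.9) = 15.2 m north and 370.5 − (329.9) = 40.6 m east.
Residual distance = √(15.2² + 40.6²) = 43.3 m.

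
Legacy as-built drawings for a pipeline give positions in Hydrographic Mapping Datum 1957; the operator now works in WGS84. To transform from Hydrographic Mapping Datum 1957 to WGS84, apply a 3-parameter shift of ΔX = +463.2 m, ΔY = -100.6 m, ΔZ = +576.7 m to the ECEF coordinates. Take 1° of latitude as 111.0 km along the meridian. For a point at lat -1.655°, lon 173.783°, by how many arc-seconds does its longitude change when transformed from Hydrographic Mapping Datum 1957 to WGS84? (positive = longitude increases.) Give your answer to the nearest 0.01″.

Δλ = 1.62″

sin φ = -0.028881, cos φ = 0.999583, sin λ = 0.108294, cos λ = -0.994119.
East component: ΔE = −sin λ·ΔX + cos λ·ΔY = −(0.108294)(463.2) + (-0.994119)(-100.6) = 49.85 m.
1° of latitude spans 111000 m; at latitude φ, 1° of longitude spans that × cos φ = 110953.7 m, so Δλ = 49.85 / 110953.7 × 3600 = 1.617″.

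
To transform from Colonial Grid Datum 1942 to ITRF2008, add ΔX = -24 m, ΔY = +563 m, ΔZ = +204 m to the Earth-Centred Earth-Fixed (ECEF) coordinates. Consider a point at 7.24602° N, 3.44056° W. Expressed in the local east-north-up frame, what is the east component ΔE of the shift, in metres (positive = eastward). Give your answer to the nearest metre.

At φ = 7.24602°, λ = -3.44056°: sin φ = 0.126130, cos φ = 0.992014, sin λ = -0.060013, cos λ = 0.998198.
ΔE = −sin λ·ΔX + cos λ·ΔY = −(-0.060013)·(-24) + (0.998198)·(563) = 560.54 m.

ΔE = 561 m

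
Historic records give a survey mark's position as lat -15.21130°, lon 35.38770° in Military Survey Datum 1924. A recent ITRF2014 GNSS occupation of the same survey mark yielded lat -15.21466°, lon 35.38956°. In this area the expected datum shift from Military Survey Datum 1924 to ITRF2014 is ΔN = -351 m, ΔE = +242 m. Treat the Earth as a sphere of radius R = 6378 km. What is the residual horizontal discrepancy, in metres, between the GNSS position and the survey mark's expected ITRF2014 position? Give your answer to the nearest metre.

Observed coordinate differences: Δφ = -0.00336°, Δλ = +0.00186°.
Converting to metres (1° lat = 111317 m, cos φ = 0.964965): observed ΔN = -374.0 m, observed ΔE = 199.8 m.
Subtracting the expected shift leaves a residual of -374.0 − (-351) = -23.0 m north and 199.8 − (242) = -42.2 m east.
Residual distance = √((-23.0)² + (-42.2)²) = 48.1 m.

48 m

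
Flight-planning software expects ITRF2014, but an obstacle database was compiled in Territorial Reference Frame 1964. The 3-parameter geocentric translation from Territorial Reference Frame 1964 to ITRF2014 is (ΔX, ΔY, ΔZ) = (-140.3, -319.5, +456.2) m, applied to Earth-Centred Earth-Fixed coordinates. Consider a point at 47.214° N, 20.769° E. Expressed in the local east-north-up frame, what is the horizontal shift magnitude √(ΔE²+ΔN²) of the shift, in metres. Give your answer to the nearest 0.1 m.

549.0 m

At φ = 47.214°, λ = 20.769°: sin φ = 0.733896, cos φ = 0.679262, sin λ = 0.354601, cos λ = 0.935018.
ΔE = −sin λ·ΔX + cos λ·ΔY = −(0.354601)·(-140.3) + (0.935018)·(-319.5) = -248.99 m.
ΔN = −sin φ cos λ·ΔX − sin φ sin λ·ΔY + cos φ·ΔZ = −(0.733896)(0.935018)(-140.3) − (0.733896)(0.354601)(-319.5) + (0.679262)(456.2) = 489.30 m.
Horizontal magnitude = √(ΔE² + ΔN²) = √((-248.99)² + 489.30²) = 549.01 m.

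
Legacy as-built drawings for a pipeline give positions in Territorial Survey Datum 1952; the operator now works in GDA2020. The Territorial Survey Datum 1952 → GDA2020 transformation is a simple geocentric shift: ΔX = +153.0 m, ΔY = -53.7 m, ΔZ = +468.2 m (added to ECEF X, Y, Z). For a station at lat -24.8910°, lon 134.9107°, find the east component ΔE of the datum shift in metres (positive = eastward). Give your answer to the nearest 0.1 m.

The local east axis at (φ, λ) is (−sin λ, cos λ, 0), so ΔE = −sin(134.9107°)·153.0 + cos(134.9107°)·(-53.7) = -70.44 m.

ΔE = -70.4 m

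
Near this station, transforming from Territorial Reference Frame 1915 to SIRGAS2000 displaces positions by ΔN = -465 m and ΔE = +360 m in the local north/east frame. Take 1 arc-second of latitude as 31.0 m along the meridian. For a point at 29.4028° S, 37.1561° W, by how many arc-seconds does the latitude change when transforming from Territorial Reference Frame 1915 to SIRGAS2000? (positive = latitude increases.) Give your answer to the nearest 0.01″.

1″ of latitude = 31.00 m, so Δφ = -465.0 / 31.00 = -15.000″.

Δφ = -15.00″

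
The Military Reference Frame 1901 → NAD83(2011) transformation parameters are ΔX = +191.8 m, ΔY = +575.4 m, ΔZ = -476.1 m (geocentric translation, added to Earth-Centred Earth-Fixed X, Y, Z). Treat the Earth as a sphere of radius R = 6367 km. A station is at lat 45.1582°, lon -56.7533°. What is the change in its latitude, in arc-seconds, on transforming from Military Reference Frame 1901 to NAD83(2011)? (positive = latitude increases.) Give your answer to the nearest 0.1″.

Δφ = -2.2″

sin φ = 0.709056, cos φ = 0.705152, sin λ = -0.836318, cos λ = 0.548245.
North component: ΔN = −sin φ cos λ·ΔX − sin φ sin λ·ΔY + cos φ·ΔZ = −(0.709056)(0.548245)(191.8) − (0.709056)(-0.836318)(575.4) + (0.705152)(-476.1) = -69.07 m.
1° of latitude spans πR/180 = 111125 m, so Δφ = -69.07 / 111125 × 3600 = -2.238″.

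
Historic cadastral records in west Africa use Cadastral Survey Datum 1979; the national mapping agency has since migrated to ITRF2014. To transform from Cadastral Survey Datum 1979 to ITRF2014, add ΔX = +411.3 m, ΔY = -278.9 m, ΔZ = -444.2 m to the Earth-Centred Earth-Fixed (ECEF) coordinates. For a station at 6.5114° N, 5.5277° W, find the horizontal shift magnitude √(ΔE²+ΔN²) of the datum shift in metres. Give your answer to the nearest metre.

545 m

At φ = 6.5114°, λ = -5.5277°: sin φ = 0.113401, cos φ = 0.993549, sin λ = -0.096327, cos λ = 0.995350.
ΔE = −sin λ·ΔX + cos λ·ΔY = −(-0.096327)·(411.3) + (0.995350)·(-278.9) = -237.98 m.
ΔN = −sin φ cos λ·ΔX − sin φ sin λ·ΔY + cos φ·ΔZ = −(0.113401)(0.995350)(411.3) − (0.113401)(-0.096327)(-278.9) + (0.993549)(-444.2) = -490.81 m.
Horizontal magnitude = √(ΔE² + ΔN²) = √((-237.98)² + (-490.81)²) = 545.46 m.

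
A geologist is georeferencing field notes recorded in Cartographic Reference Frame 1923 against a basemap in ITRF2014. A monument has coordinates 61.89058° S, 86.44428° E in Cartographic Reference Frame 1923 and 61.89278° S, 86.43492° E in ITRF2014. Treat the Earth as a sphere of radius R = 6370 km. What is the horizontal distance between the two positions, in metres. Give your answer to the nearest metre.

Δφ = -61.89278° − -61.89058° = -0.00220°; Δλ = 86.43492° − 86.44428° = -0.00936°.
1° along a meridian = πR/180 = 111177 m.
ΔN = Δφ × 111177 = -244.6 m; ΔE = Δλ × 111177 × cos(-61.89058°) = -0.00936 × 111177 × 0.471157 = -490.3 m.
Distance = √(ΔE² + ΔN²) = √((-490.3)² + (-244.6)²) = 547.9 m.

548 m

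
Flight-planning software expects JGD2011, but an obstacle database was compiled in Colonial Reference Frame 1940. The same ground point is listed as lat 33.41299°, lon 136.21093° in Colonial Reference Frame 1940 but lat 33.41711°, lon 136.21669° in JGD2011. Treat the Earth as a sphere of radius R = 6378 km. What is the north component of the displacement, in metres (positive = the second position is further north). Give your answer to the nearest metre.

Δφ = 33.41711° − 33.41299° = +0.00412°; Δλ = 136.21669° − 136.21093° = +0.00576°.
1° along a meridian = πR/180 = 111317 m.
ΔN = Δφ × 111317 = 458.6 m; ΔE = Δλ × 111317 × cos(33.41299°) = +0.00576 × 111317 × 0.834723 = 535.2 m.

ΔN = 459 m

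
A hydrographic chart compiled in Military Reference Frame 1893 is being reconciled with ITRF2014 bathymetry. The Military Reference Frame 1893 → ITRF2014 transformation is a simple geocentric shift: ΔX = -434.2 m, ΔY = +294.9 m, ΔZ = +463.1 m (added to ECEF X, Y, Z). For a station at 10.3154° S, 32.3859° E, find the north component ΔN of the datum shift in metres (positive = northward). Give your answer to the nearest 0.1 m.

The local north axis is (−sin φ cos λ, −sin φ sin λ, cos φ), giving ΔN = -65.657 + 28.284 + 455.615 = 418.24 m.

ΔN = 418.2 m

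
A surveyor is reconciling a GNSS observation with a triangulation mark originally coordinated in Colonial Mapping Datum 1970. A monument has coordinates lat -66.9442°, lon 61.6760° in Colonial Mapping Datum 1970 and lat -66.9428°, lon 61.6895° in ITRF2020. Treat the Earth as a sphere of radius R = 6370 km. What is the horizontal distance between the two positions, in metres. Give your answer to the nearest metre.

Δφ = -66.9428° − -66.9442° = +0.0014°; Δλ = 61.6895° − 61.6760° = +0.0135°.
1° along a meridian = πR/180 = 111177 m.
ΔN = Δφ × 111177 = 155.6 m; ΔE = Δλ × 111177 × cos(-66.9442°) = +0.0135 × 111177 × 0.391627 = 587.8 m.
Distance = √(ΔE² + ΔN²) = √(587.8² + 155.6²) = 608.1 m.

608 m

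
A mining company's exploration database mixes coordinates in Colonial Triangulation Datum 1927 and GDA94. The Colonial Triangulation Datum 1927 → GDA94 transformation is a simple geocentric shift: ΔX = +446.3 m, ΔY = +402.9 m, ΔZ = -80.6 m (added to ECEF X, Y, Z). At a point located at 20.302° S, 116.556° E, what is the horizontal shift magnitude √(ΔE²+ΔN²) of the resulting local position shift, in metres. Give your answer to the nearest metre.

The local east axis at (φ, λ) is (−sin λ, cos λ, 0), so ΔE = −sin(116.556°)·446.3 + cos(116.556°)·402.9 = -579.34 m.
The local north axis is (−sin φ cos λ, −sin φ sin λ, cos φ), giving ΔN = -69.230 + 125.045 − 75.593 = -19.78 m.
Horizontal magnitude = √(ΔE² + ΔN²) = √((-579.34)² + (-19.78)²) = 579.68 m.

580 m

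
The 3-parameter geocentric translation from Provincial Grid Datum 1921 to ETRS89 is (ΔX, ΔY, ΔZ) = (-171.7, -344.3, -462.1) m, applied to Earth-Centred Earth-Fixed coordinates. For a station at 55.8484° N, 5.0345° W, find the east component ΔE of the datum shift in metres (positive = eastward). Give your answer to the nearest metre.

At φ = 55.8484°, λ = -5.0345°: sin φ = 0.827555, cos φ = 0.561385, sin λ = -0.087756, cos λ = 0.996142.
ΔE = −sin λ·ΔX + cos λ·ΔY = −(-0.087756)·(-171.7) + (0.996142)·(-344.3) = -358.04 m.

ΔE = -358 m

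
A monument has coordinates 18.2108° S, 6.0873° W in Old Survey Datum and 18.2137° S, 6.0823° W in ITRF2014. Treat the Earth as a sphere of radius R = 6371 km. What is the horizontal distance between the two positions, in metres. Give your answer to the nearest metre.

Δφ = -18.2137° − -18.2108° = -0.0029°; Δλ = -6.0823° − -6.0873° = +0.0050°.
1° along a meridian = πR/180 = 111195 m.
ΔN = Δφ × 111195 = -322.5 m; ΔE = Δλ × 111195 × cos(-18.2108°) = +0.0050 × 111195 × 0.949913 = 528.1 m.
Distance = √(ΔE² + ΔN²) = √(528.1² + (-322.5)²) = 618.8 m.

619 m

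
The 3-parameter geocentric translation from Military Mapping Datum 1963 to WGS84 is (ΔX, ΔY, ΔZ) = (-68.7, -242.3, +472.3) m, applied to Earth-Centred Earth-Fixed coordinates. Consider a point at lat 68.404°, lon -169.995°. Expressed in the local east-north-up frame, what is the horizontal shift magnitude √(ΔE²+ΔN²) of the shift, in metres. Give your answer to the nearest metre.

At φ = 68.404°, λ = -169.995°: sin φ = 0.929802, cos φ = 0.368060, sin λ = -0.173734, cos λ = -0.984793.
ΔE = −sin λ·ΔX + cos λ·ΔY = −(-0.173734)·(-68.7) + (-0.984793)·(-242.3) = 226.68 m.
ΔN = −sin φ cos λ·ΔX − sin φ sin λ·ΔY + cos φ·ΔZ = −(0.929802)(-0.984793)(-68.7) − (0.929802)(-0.173734)(-242.3) + (0.368060)(472.3) = 71.79 m.
Horizontal magnitude = √(ΔE² + ΔN²) = √(226.68² + 71.79²) = 237.78 m.

238 m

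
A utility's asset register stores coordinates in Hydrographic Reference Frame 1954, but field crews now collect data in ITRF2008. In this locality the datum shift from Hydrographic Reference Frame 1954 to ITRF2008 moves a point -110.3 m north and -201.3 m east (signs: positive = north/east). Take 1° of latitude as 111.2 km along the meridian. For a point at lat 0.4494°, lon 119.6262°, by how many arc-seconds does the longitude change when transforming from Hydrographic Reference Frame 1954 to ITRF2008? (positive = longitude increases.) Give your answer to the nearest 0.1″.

At latitude 0.4494°, cos φ = 0.999969.
1° of longitude at this latitude = 111.2 × cos φ = 111.20 km, so Δλ = -201.3 / 111196.6 = -0.0018103° = -6.517″.

Δλ = -6.5″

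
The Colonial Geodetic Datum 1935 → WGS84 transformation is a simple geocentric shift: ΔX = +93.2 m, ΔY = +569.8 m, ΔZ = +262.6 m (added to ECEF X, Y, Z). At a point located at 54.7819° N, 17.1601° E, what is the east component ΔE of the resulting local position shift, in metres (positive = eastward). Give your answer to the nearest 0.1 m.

ΔE = 516.9 m

The local east axis at (φ, λ) is (−sin λ, cos λ, 0), so ΔE = −sin(17.1601°)·93.2 + cos(17.1601°)·569.8 = 516.94 m.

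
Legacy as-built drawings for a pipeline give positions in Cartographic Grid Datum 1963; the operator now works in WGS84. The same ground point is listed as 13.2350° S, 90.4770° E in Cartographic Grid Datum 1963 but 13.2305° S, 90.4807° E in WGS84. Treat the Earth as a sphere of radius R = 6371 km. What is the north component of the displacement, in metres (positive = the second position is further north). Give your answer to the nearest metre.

Δφ = -13.2305° − -13.2350° = +0.0045°; Δλ = 90.4807° − 90.4770° = +0.0037°.
1° along a meridian = πR/180 = 111195 m.
ΔN = Δφ × 111195 = 500.4 m; ΔE = Δλ × 111195 × cos(-13.2350°) = +0.0037 × 111195 × 0.973439 = 400.5 m.

ΔN = 500 m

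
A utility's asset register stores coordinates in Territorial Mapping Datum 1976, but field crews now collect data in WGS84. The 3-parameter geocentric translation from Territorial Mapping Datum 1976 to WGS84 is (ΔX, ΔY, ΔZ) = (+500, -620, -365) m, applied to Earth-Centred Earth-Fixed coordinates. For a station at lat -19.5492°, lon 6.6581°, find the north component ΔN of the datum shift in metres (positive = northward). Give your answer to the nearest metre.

At φ = -19.5492°, λ = 6.6581°: sin φ = -0.334616, cos φ = 0.942355, sin λ = 0.115944, cos λ = 0.993256.
ΔN = −sin φ cos λ·ΔX − sin φ sin λ·ΔY + cos φ·ΔZ = −(-0.334616)(0.993256)(500) − (-0.334616)(0.115944)(-620) + (0.942355)(-365) = -201.83 m.

ΔN = -202 m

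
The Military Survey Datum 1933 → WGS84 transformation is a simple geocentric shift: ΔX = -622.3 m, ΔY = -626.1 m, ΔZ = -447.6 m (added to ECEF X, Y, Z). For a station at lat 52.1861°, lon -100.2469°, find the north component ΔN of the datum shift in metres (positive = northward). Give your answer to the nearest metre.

At φ = 52.1861°, λ = -100.2469°: sin φ = 0.790006, cos φ = 0.613099, sin λ = -0.984050, cos λ = -0.177890.
ΔN = −sin φ cos λ·ΔX − sin φ sin λ·ΔY + cos φ·ΔZ = −(0.790006)(-0.177890)(-622.3) − (0.790006)(-0.984050)(-626.1) + (0.613099)(-447.6) = -848.61 m.

ΔN = -849 m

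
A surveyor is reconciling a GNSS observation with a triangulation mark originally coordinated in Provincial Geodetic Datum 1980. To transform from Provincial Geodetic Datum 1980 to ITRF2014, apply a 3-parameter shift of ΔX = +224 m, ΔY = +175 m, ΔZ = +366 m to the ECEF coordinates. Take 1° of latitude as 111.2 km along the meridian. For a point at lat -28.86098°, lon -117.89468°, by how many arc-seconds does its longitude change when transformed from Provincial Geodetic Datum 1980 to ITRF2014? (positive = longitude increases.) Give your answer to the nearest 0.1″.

sin φ = -0.482686, cos φ = 0.875793, sin λ = -0.883809, cos λ = -0.467848.
East component: ΔE = −sin λ·ΔX + cos λ·ΔY = −(-0.883809)(224) + (-0.467848)(175) = 116.10 m.
1° of latitude spans 111200 m; at latitude φ, 1° of longitude spans that × cos φ = 97388.2 m, so Δλ = 116.10 / 97388.2 × 3600 = 4.292″.

Δλ = 4.3″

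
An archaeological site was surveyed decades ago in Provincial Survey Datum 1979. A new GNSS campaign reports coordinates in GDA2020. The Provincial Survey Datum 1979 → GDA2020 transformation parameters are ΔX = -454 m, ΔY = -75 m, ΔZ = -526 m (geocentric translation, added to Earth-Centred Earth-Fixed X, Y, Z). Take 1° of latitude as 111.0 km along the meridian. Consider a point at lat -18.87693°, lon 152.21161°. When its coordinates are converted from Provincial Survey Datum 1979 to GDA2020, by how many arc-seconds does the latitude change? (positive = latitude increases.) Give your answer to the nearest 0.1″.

sin φ = -0.323536, cos φ = 0.946216, sin λ = 0.466207, cos λ = -0.884675.
North component: ΔN = −sin φ cos λ·ΔX − sin φ sin λ·ΔY + cos φ·ΔZ = −(-0.323536)(-0.884675)(-454) − (-0.323536)(0.466207)(-75) + (0.946216)(-526) = -379.08 m.
1° of latitude spans 111000 m, so Δφ = -379.08 / 111000 × 3600 = -12.294″.

Δφ = -12.3″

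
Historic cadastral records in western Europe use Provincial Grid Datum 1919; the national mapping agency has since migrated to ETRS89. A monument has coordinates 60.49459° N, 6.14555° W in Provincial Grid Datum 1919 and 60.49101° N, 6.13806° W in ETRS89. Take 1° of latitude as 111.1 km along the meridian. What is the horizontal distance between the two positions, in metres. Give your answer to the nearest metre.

571 m

Δφ = 60.49101° − 60.49459° = -0.00358°; Δλ = -6.13806° − -6.14555° = +0.00749°.
ΔN = Δφ × 111100 = -397.7 m; ΔE = Δλ × 111100 × cos(60.49459°) = +0.00749 × 111100 × 0.492506 = 409.8 m.
Distance = √(ΔE² + ΔN²) = √(409.8² + (-397.7)²) = 571.1 m.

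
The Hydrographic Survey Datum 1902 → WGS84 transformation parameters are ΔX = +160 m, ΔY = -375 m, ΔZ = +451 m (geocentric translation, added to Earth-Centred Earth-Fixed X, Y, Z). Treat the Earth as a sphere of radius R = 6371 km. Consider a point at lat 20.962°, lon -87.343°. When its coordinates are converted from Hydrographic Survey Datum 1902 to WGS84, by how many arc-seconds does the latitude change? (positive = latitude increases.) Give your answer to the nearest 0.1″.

Δφ = 9.2″

sin φ = 0.357749, cos φ = 0.933818, sin λ = -0.998925, cos λ = 0.046357.
North component: ΔN = −sin φ cos λ·ΔX − sin φ sin λ·ΔY + cos φ·ΔZ = −(0.357749)(0.046357)(160) − (0.357749)(-0.998925)(-375) + (0.933818)(451) = 284.49 m.
1° of latitude spans πR/180 = 111195 m, so Δφ = 284.49 / 111195 × 3600 = 9.210″.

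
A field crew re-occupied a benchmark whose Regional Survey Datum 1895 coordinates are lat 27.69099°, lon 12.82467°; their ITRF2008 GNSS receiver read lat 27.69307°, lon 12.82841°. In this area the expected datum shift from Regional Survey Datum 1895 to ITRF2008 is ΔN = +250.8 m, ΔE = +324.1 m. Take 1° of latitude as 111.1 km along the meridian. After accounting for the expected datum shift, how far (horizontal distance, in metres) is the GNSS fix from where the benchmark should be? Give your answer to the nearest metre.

Observed coordinate differences: Δφ = +0.00208°, Δλ = +0.00374°.
Converting to metres (1° lat = 111100 m, cos φ = 0.885467): observed ΔN = 231.1 m, observed ΔE = 367.9 m.
Subtracting the expected shift leaves a residual of 231.1 − (250.8) = -19.7 m north and 367.9 − (324.1) = 43.8 m east.
Residual distance = √((-19.7)² + 43.8²) = 48.1 m.

48 m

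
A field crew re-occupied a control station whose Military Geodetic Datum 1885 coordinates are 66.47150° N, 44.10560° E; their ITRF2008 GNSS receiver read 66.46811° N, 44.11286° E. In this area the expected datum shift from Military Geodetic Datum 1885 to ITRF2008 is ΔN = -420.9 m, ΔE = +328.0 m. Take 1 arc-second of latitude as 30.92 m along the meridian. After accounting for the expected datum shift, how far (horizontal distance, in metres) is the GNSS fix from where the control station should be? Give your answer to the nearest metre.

Observed coordinate differences: Δφ = -0.00339°, Δλ = +0.00726°.
Converting to metres (1° lat = 111312 m, cos φ = 0.399205): observed ΔN = -377.3 m, observed ΔE = 322.6 m.
Subtracting the expected shift leaves a residual of -377.3 − (-420.9) = 43.6 m north and 322.6 − (328.0) = -5.4 m east.
Residual distance = √(43.6² + (-5.4)²) = 43.9 m.

44 m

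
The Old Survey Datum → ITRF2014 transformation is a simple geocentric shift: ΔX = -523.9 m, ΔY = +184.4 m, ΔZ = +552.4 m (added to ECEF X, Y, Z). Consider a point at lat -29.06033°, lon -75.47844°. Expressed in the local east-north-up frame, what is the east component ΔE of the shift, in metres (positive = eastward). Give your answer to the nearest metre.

ΔE = -461 m

At φ = -29.06033°, λ = -75.47844°: sin φ = -0.485730, cos φ = 0.874109, sin λ = -0.968053, cos λ = 0.250744.
ΔE = −sin λ·ΔX + cos λ·ΔY = −(-0.968053)·(-523.9) + (0.250744)·(184.4) = -460.93 m.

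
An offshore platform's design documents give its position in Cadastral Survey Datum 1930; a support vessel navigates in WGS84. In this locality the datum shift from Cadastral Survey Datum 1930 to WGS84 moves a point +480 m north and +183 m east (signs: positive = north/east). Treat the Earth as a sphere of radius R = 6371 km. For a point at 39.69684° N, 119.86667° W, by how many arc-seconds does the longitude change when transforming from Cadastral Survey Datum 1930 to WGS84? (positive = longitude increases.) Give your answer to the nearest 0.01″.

At latitude 39.69684°, cos φ = 0.769435.
One radian of longitude at latitude φ spans R cos φ, so Δλ = ΔE / (R cos φ) = 183.0 / (6371000 × 0.769435) = 3.7331e-05 rad = 7.700″.

Δλ = 7.70″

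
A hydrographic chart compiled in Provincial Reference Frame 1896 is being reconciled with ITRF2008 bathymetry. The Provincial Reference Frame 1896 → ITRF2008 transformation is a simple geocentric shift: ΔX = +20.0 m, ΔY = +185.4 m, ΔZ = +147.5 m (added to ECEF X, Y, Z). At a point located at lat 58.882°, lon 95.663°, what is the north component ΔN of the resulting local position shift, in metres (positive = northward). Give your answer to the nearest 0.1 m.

ΔN = -80.0 m

At φ = 58.882°, λ = 95.663°: sin φ = 0.856105, cos φ = 0.516802, sin λ = 0.995120, cos λ = -0.098677.
ΔN = −sin φ cos λ·ΔX − sin φ sin λ·ΔY + cos φ·ΔZ = −(0.856105)(-0.098677)(20.0) − (0.856105)(0.995120)(185.4) + (0.516802)(147.5) = -80.03 m.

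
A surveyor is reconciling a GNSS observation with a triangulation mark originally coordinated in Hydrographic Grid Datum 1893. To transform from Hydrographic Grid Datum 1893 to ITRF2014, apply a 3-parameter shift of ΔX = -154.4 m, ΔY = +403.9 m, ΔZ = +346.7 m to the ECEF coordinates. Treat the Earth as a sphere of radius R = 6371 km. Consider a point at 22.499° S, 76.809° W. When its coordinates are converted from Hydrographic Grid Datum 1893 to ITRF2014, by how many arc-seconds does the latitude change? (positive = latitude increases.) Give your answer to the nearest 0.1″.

Δφ = 5.1″

sin φ = -0.382667, cos φ = 0.923886, sin λ = -0.973615, cos λ = 0.228198.
North component: ΔN = −sin φ cos λ·ΔX − sin φ sin λ·ΔY + cos φ·ΔZ = −(-0.382667)(0.228198)(-154.4) − (-0.382667)(-0.973615)(403.9) + (0.923886)(346.7) = 156.35 m.
1° of latitude spans πR/180 = 111195 m, so Δφ = 156.35 / 111195 × 3600 = 5.062″.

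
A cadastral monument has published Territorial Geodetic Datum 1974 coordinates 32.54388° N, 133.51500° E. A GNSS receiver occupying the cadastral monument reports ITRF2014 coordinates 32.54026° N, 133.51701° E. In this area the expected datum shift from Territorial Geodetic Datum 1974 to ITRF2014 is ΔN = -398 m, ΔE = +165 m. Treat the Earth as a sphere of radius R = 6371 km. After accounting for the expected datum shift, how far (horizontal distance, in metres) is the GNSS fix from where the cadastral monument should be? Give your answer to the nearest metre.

24 m

Observed coordinate differences: Δφ = -0.00362°, Δλ = +0.00201°.
Converting to metres (1° lat = 111195 m, cos φ = 0.842980): observed ΔN = -402.5 m, observed ΔE = 188.4 m.
Subtracting the expected shift leaves a residual of -402.5 − (-398) = -4.5 m north and 188.4 − (165) = 23.4 m east.
Residual distance = √((-4.5)² + 23.4²) = 23.8 m.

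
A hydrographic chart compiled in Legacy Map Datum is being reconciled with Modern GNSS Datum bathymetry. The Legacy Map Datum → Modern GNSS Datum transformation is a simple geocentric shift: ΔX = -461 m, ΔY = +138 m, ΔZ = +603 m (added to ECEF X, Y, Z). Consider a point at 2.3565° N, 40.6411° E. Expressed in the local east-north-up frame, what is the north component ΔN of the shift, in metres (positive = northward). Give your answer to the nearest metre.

ΔN = 613 m

The local north axis is (−sin φ cos λ, −sin φ sin λ, cos φ), giving ΔN = 14.383 − 3.696 + 602.490 = 613.18 m.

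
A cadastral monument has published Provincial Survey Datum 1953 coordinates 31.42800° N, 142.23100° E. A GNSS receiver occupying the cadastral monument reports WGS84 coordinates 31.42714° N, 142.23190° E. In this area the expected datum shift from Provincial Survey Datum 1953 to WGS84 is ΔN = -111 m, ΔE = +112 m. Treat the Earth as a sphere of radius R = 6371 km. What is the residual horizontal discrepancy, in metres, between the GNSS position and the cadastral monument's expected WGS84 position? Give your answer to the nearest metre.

31 m

Observed coordinate differences: Δφ = -0.00086°, Δλ = +0.00090°.
Converting to metres (1° lat = 111195 m, cos φ = 0.853296): observed ΔN = -95.6 m, observed ΔE = 85.4 m.
Subtracting the expected shift leaves a residual of -95.6 − (-111) = 15.4 m north and 85.4 − (112) = -26.6 m east.
Residual distance = √(15.4² + (-26.6)²) = 30.7 m.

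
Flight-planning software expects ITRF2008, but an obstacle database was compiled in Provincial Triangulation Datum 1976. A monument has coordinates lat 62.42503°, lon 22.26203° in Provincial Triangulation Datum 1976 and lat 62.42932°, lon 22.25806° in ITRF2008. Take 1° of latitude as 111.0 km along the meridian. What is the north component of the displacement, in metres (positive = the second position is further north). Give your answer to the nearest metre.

Δφ = 62.42932° − 62.42503° = +0.00429°; Δλ = 22.25806° − 22.26203° = -0.00397°.
ΔN = Δφ × 111000 = 476.2 m; ΔE = Δλ × 111000 × cos(62.42503°) = -0.00397 × 111000 × 0.462909 = -204.0 m.

ΔN = 476 m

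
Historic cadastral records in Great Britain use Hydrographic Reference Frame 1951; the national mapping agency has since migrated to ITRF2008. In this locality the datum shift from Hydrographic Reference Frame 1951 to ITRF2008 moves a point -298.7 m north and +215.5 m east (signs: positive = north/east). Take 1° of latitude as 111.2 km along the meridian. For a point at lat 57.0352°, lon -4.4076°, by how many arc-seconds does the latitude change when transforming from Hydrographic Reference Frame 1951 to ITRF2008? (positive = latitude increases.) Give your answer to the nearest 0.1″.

Δφ = -9.7″

1° of latitude = 111.2 km, so Δφ = -298.7 / 111200 = -0.0026862° = -9.670″.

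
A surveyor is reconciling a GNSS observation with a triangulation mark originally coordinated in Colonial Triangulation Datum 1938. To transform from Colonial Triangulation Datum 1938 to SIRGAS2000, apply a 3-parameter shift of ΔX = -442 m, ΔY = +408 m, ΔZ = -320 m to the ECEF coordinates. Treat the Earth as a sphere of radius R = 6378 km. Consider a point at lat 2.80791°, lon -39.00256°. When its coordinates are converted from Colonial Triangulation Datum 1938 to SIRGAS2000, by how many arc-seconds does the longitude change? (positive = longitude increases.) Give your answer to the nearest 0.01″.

Δλ = 1.26″

sin φ = 0.048988, cos φ = 0.998799, sin λ = -0.629355, cos λ = 0.777118.
East component: ΔE = −sin λ·ΔX + cos λ·ΔY = −(-0.629355)(-442) + (0.777118)(408) = 38.89 m.
1° of latitude spans πR/180 = 111317 m; at latitude φ, 1° of longitude spans that × cos φ = 111183.5 m, so Δλ = 38.89 / 111183.5 × 3600 = 1.259″.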